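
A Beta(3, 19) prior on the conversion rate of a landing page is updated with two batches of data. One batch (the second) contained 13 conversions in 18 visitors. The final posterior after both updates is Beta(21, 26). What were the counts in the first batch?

5 conversions and 2 bounces

Because Beta–binomial updating is additive in the counts, the combined data contributed (α_post−α_prior, β_post−β_prior) successes and failures.
Total across both batches: 21−3=18 conversions, 26−19=7 bounces.
Subtract the second batch: 18−13=5 conversions and 7−5=2 bounces.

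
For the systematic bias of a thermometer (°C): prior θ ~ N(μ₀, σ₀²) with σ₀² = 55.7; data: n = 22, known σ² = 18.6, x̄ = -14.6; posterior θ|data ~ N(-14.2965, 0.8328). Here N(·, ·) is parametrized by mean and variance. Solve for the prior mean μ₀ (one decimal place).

With known observation variance, the Normal–Normal posterior has precision τ_n = τ₀ + n/σ² and mean μ_n = (τ₀μ₀ + (n/σ²)x̄)/τ_n.
Here τ₀ = 1/55.7 = 0.017953 and τ_data = 22/18.6 = 1.182796, so τ_n = 1.200749.
Rearranging for μ₀: μ₀ = (μ_n·τ_n − τ_data·x̄)/τ₀ = (-14.2965·1.200749 − 1.182796·-14.6) / 0.017953 = 0.102314/0.017953 ≈ 5.7.

μ₀ = 5.7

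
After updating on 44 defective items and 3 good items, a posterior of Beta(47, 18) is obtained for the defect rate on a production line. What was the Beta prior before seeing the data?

Beta is conjugate to the binomial likelihood: posterior = Beta(α+s, β+f).
Subtract the data counts: 47−44=3, 18−3=15.

Beta(3, 15)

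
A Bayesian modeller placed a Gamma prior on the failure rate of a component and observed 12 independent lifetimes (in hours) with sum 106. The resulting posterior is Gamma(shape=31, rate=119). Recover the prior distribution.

Gamma(shape=19, rate=13)

Gamma–exponential conjugacy: posterior shape = α + n, posterior rate = β + Σtᵢ.
So α = 31 − 12 = 19 and β = 119 − 106 = 13.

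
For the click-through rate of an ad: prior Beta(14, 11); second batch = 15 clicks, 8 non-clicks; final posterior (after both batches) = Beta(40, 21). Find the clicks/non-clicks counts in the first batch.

11 clicks and 2 non-clicks

Because Beta–binomial updating is additive in the counts, the combined data contributed (α_post−α_prior, β_post−β_prior) successes and failures.
Total across both batches: 40−14=26 clicks, 21−11=10 non-clicks.
Subtract the second batch: 26−15=11 clicks and 10−8=2 non-clicks.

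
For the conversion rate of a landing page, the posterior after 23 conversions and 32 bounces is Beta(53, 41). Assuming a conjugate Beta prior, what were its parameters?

Under Beta–binomial conjugacy the posterior parameters are (α+s, β+f).
So α = 53 − 23 = 30 and β = 41 − 32 = 9.

Beta(30, 9)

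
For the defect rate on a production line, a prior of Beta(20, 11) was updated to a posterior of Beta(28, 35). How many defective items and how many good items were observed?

A Beta(α, β) prior with s successes and f failures in binomial data gives a Beta(α+s, β+f) posterior.
So s = 28 − 20 = 8 and f = 35 − 11 = 24.

8 defective items and 24 good items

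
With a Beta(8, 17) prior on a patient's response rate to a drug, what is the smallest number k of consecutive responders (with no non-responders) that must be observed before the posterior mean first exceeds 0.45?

After k responders and 0 non-responders the posterior is Beta(8+k, 17), with mean (8+k)/(8+17+k).
Set (8+k)/(25+k) > 0.45 and solve: k > (0.45·25 − 8)/(1 − 0.45) = 5.909.
The smallest integer exceeding 5.909 is 6, and checking k=6: (14)/(31) = 0.4516 > 0.45.

k = 6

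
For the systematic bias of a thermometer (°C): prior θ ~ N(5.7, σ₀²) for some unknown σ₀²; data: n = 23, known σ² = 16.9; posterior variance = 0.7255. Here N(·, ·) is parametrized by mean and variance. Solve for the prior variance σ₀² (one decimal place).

σ₀² = 57.4

For the Normal–Normal model with known σ², precisions add: τ_n = τ₀ + n/σ².
So 1/σ₀² = 1/0.7255 − 23/16.9 = 1.378360 − 1.360947 = 0.017413.
Hence σ₀² = 1/0.017413 ≈ 57.4.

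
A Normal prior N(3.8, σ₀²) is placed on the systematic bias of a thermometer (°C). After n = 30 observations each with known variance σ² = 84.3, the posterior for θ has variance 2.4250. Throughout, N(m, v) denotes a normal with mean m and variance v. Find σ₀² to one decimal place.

σ₀² = 17.7

Posterior precision equals prior precision plus data precision: 1/σ_n² = 1/σ₀² + n/σ².
So 1/σ₀² = 1/2.4250 − 30/84.3 = 0.412371 − 0.355872 = 0.056499.
Hence σ₀² = 1/0.056499 ≈ 17.7.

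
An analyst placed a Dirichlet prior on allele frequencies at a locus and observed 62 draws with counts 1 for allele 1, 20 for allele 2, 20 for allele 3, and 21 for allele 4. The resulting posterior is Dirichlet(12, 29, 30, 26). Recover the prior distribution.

Dirichlet(11, 9, 10, 5)

For a Dirichlet(α) prior with multinomial counts c, the posterior is Dirichlet(α + c) componentwise.
Subtract each count from the matching posterior parameter: 12−1=11, 29−20=9, 30−20=10, 26−21=5.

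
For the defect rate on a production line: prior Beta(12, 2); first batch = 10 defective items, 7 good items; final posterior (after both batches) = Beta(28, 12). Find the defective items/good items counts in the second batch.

6 defective items and 3 good items

Because Beta–binomial updating is additive in the counts, the combined data contributed (α_post−α_prior, β_post−β_prior) successes and failures.
Total across both batches: 28−12=16 defective items, 12−2=10 good items.
Subtract the first batch: 16−10=6 defective items and 10−7=3 good items.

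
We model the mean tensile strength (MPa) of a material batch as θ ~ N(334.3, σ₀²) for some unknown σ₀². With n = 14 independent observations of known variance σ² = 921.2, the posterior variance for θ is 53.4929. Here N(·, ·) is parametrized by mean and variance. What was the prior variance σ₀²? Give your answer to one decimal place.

For the Normal–Normal model with known σ², precisions add: τ_n = τ₀ + n/σ².
So 1/σ₀² = 1/53.4929 − 14/921.2 = 0.018694 − 0.015198 = 0.003496.
Hence σ₀² = 1/0.003496 ≈ 286.0.

σ₀² = 286.0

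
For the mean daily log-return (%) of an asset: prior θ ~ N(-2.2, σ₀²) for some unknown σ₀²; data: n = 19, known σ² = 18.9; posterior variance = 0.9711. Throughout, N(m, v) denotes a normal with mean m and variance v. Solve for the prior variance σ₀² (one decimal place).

Posterior precision equals prior precision plus data precision: 1/σ_n² = 1/σ₀² + n/σ².
So 1/σ₀² = 1/0.9711 − 19/18.9 = 1.029760 − 1.005291 = 0.024469.
Hence σ₀² = 1/0.024469 ≈ 40.9.

σ₀² = 40.9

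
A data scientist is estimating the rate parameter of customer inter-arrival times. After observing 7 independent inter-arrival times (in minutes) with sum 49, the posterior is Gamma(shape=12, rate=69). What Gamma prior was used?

For an exponential likelihood with a Gamma(α, β) prior on the rate, n observations with total T give posterior Gamma(α+n, β+T).
So α = 12 − 7 = 5 and β = 69 − 49 = 20.

Gamma(shape=5, rate=20)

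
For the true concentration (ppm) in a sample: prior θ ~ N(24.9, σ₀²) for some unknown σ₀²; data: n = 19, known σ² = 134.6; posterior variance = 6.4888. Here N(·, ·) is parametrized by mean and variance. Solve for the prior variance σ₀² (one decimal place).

σ₀² = 77.2

Posterior precision equals prior precision plus data precision: 1/σ_n² = 1/σ₀² + n/σ².
So 1/σ₀² = 1/6.4888 − 19/134.6 = 0.154112 − 0.141159 = 0.012953.
Hence σ₀² = 1/0.012953 ≈ 77.2.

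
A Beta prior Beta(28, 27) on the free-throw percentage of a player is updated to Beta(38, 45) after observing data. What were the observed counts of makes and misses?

Under Beta–binomial conjugacy the posterior parameters are (a+s, b+f).
Match parameters: s=38−28=10, f=45−27=18.

10 makes and 18 misses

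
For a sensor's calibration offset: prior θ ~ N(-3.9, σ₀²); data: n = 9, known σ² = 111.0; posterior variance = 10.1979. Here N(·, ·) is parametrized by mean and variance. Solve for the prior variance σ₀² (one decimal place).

σ₀² = 58.9

For the Normal–Normal model with known σ², precisions add: τ_n = τ₀ + n/σ².
So 1/σ₀² = 1/10.1979 − 9/111.0 = 0.098059 − 0.081081 = 0.016978.
Hence σ₀² = 1/0.016978 ≈ 58.9.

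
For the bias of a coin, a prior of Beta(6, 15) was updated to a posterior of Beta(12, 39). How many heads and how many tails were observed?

Under Beta–binomial conjugacy the posterior parameters are (α+s, β+f).
So s = 12 − 6 = 6 and f = 39 − 15 = 24.

6 heads and 24 tails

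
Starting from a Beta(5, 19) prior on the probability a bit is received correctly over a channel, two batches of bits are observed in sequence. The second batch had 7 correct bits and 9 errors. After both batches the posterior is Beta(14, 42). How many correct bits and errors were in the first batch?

2 correct bits and 14 errors

Sequential conjugate updates are equivalent to a single update on the pooled data, so total successes = posterior α − prior α and total failures = posterior β − prior β.
Total across both batches: 14−5=9 correct bits, 42−19=23 errors.
Subtract the second batch: 9−7=2 correct bits and 23−9=14 errors.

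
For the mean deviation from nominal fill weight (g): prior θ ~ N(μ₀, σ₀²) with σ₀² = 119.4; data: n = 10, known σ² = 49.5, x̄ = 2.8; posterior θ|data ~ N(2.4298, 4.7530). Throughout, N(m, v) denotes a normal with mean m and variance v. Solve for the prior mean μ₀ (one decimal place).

With known observation variance, the Normal–Normal posterior has precision τ_n = τ₀ + n/σ² and mean μ_n = (τ₀μ₀ + (n/σ²)x̄)/τ_n.
Here τ₀ = 1/119.4 = 0.008375 and τ_data = 10/49.5 = 0.202020, so τ_n = 0.210395.
Rearranging for μ₀: μ₀ = (μ_n·τ_n − τ_data·x̄)/τ₀ = (2.4298·0.210395 − 0.202020·2.8) / 0.008375 = -0.054438/0.008375 ≈ -6.5.

μ₀ = -6.5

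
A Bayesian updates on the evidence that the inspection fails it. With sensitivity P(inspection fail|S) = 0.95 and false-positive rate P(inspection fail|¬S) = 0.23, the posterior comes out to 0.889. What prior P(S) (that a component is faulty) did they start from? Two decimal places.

Bayes' rule in odds form gives O(S|E) = O(S)·[P(E|S)/P(E|¬S)], hence O(S) = O(S|E)/LR.
Posterior odds = 0.889/(1−0.889) = 8.0090. LR = 0.95/0.23 = 4.1304.
Prior odds = 8.0090/4.1304 = 1.9390, so P(S) = 1.9390/(1+1.9390) ≈ 0.66.

P(S) = 0.66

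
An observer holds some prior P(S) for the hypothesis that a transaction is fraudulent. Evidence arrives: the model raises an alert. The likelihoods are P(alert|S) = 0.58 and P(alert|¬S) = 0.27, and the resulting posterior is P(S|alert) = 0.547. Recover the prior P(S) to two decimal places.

In odds form, posterior odds = prior odds × likelihood ratio, so prior odds = posterior odds ÷ LR.
Posterior odds = 0.547/(1−0.547) = 1.2075. LR = 0.58/0.27 = 2.1481.
Prior odds = 1.2075/2.1481 = 0.5621, so P(S) = 0.5621/(1+0.5621) ≈ 0.36.

P(S) = 0.36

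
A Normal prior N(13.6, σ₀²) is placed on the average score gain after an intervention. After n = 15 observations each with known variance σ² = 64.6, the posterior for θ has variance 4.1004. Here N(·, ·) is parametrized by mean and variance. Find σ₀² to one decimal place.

For the Normal–Normal model with known σ², precisions add: τ_n = τ₀ + n/σ².
So 1/σ₀² = 1/4.1004 − 15/64.6 = 0.243879 − 0.232198 = 0.011681.
Hence σ₀² = 1/0.011681 ≈ 85.6.

σ₀² = 85.6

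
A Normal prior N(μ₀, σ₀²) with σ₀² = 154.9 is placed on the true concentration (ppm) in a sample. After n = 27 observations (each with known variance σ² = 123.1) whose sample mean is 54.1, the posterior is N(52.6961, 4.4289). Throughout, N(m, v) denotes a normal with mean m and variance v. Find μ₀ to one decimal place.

μ₀ = 5.0

The posterior mean is a precision-weighted average: μ_n = (τ₀μ₀ + τ_data·x̄)/(τ₀+τ_data), with τ₀=1/σ₀² and τ_data=n/σ².
Here τ₀ = 1/154.9 = 0.006456 and τ_data = 27/123.1 = 0.219334, so τ_n = 0.225790.
Rearranging for μ₀: μ₀ = (μ_n·τ_n − τ_data·x̄)/τ₀ = (52.6961·0.225790 − 0.219334·54.1) / 0.006456 = 0.032283/0.006456 ≈ 5.0.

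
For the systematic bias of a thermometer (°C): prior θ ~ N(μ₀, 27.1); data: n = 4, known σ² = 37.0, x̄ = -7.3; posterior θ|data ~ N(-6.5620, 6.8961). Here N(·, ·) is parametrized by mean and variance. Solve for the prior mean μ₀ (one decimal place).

The posterior mean is a precision-weighted average: μ_n = (τ₀μ₀ + τ_data·x̄)/(τ₀+τ_data), with τ₀=1/σ₀² and τ_data=n/σ².
Here τ₀ = 1/27.1 = 0.036900 and τ_data = 4/37.0 = 0.108108, so τ_n = 0.145008.
Rearranging for μ₀: μ₀ = (μ_n·τ_n − τ_data·x̄)/τ₀ = (-6.5620·0.145008 − 0.108108·-7.3) / 0.036900 = -0.162354/0.036900 ≈ -4.4.

μ₀ = -4.4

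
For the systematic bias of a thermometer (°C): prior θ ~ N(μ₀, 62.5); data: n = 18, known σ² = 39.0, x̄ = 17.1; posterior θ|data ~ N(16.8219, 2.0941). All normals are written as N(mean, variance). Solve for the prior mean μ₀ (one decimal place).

μ₀ = 8.8

The posterior mean is a precision-weighted average: μ_n = (τ₀μ₀ + τ_data·x̄)/(τ₀+τ_data), with τ₀=1/σ₀² and τ_data=n/σ².
Here τ₀ = 1/62.5 = 0.016000 and τ_data = 18/39.0 = 0.461538, so τ_n = 0.477538.
Rearranging for μ₀: μ₀ = (μ_n·τ_n − τ_data·x̄)/τ₀ = (16.8219·0.477538 − 0.461538·17.1) / 0.016000 = 0.140797/0.016000 ≈ 8.8.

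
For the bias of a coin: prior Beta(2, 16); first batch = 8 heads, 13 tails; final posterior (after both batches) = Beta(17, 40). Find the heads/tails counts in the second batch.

Sequential conjugate updates are equivalent to a single update on the pooled data, so total successes = posterior α − prior α and total failures = posterior β − prior β.
Total across both batches: 17−2=15 heads, 40−16=24 tails.
Subtract the first batch: 15−8=7 heads and 24−13=11 tails.

7 heads and 11 tails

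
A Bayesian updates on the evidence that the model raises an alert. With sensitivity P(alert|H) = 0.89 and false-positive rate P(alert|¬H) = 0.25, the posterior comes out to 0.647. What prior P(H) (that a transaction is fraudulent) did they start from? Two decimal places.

Bayes' rule in odds form gives O(H|E) = O(H)·[P(E|H)/P(E|¬H)], hence O(H) = O(H|E)/LR.
Posterior odds = 0.647/(1−0.647) = 1.8329. LR = 0.89/0.25 = 3.5600.
Prior odds = 1.8329/3.5600 = 0.5149, so P(H) = 0.5149/(1+0.5149) ≈ 0.34.

P(H) = 0.34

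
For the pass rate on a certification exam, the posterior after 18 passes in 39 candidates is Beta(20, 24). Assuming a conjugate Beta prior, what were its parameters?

Beta(2, 3)

Under Beta–binomial conjugacy the posterior parameters are (a+s, b+f).
So a = 20 − 18 = 2 and b = 24 − 21 = 3.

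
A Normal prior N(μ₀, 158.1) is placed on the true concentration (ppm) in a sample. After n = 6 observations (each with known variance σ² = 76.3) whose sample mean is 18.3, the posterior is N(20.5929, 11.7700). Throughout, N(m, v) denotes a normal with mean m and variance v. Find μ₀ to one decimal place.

The posterior mean is a precision-weighted average: μ_n = (τ₀μ₀ + τ_data·x̄)/(τ₀+τ_data), with τ₀=1/σ₀² and τ_data=n/σ².
Here τ₀ = 1/158.1 = 0.006325 and τ_data = 6/76.3 = 0.078637, so τ_n = 0.084962.
Rearranging for μ₀: μ₀ = (μ_n·τ_n − τ_data·x̄)/τ₀ = (20.5929·0.084962 − 0.078637·18.3) / 0.006325 = 0.310557/0.006325 ≈ 49.1.

μ₀ = 49.1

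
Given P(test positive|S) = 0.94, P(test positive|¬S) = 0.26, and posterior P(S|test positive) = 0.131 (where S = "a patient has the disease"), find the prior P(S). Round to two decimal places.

P(S) = 0.04

Bayes' rule in odds form gives O(S|E) = O(S)·[P(E|S)/P(E|¬S)], hence O(S) = O(S|E)/LR.
Posterior odds = 0.131/(1−0.131) = 0.1507. LR = 0.94/0.26 = 3.6154.
Prior odds = 0.1507/3.6154 = 0.0417, so P(S) = 0.0417/(1+0.0417) ≈ 0.04.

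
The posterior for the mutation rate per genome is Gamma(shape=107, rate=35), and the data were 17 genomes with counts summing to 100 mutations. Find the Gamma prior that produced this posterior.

Gamma(shape=7, rate=18)

Gamma–Poisson conjugacy: posterior shape = α + Σxᵢ, posterior rate = β + n.
So α = 107 − 100 = 7 and β = 35 − 17 = 18.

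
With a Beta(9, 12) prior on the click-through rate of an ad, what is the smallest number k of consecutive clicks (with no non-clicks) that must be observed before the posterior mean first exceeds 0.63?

After k clicks and 0 non-clicks the posterior is Beta(9+k, 12), with mean (9+k)/(9+12+k).
Set (9+k)/(21+k) > 0.63 and solve: k > (0.63·21 − 9)/(1 − 0.63) = 11.432.
The smallest integer exceeding 11.432 is 12, and checking k=12: (21)/(33) = 0.6364 > 0.63.

k = 12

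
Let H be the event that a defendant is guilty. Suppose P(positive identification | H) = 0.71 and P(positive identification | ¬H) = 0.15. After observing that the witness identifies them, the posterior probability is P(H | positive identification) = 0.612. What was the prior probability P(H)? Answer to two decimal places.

P(H) = 0.25

In odds form, posterior odds = prior odds × likelihood ratio, so prior odds = posterior odds ÷ LR.
Posterior odds = 0.612/(1−0.612) = 1.5773. LR = 0.71/0.15 = 4.7333.
Prior odds = 1.5773/4.7333 = 0.3332, so P(H) = 0.3332/(1+0.3332) ≈ 0.25.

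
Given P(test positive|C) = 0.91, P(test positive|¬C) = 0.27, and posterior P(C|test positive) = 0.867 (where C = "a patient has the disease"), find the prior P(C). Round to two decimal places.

In odds form, posterior odds = prior odds × likelihood ratio, so prior odds = posterior odds ÷ LR.
Posterior odds = 0.867/(1−0.867) = 6.5188. LR = 0.91/0.27 = 3.3704.
Prior odds = 6.5188/3.3704 = 1.9341, so P(C) = 1.9341/(1+1.9341) ≈ 0.66.

P(C) = 0.66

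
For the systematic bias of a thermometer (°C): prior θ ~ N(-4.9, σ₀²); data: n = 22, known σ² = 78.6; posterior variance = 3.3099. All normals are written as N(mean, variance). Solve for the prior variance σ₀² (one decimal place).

σ₀² = 45.0

Posterior precision equals prior precision plus data precision: 1/σ_n² = 1/σ₀² + n/σ².
So 1/σ₀² = 1/3.3099 − 22/78.6 = 0.302124 − 0.279898 = 0.022226.
Hence σ₀² = 1/0.022226 ≈ 45.0.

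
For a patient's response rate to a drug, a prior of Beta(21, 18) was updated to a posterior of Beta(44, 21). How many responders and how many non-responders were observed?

23 responders and 3 non-responders

Under Beta–binomial conjugacy the posterior parameters are (α+s, β+f).
Match parameters: s=44−21=23, f=21−18=3.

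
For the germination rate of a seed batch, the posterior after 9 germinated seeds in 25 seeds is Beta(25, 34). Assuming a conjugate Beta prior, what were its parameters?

Beta(16, 18)

A Beta(α, β) prior with s successes and f failures in binomial data gives a Beta(α+s, β+f) posterior.
Subtract the data counts: 25−9=16, 34−16=18.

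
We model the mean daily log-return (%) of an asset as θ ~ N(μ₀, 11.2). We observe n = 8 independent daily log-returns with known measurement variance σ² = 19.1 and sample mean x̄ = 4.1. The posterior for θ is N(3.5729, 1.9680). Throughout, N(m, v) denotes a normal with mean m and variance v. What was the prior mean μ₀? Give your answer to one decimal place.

With known observation variance, the Normal–Normal posterior has precision τ_n = τ₀ + n/σ² and mean μ_n = (τ₀μ₀ + (n/σ²)x̄)/τ_n.
Here τ₀ = 1/11.2 = 0.089286 and τ_data = 8/19.1 = 0.418848, so τ_n = 0.508134.
Rearranging for μ₀: μ₀ = (μ_n·τ_n − τ_data·x̄)/τ₀ = (3.5729·0.508134 − 0.418848·4.1) / 0.089286 = 0.098235/0.089286 ≈ 1.1.

μ₀ = 1.1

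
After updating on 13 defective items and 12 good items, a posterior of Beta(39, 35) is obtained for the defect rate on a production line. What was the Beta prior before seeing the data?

Beta(26, 23)

Beta is conjugate to the binomial likelihood: posterior = Beta(α+s, β+f).
Subtract the data counts: 39−13=26, 35−12=23.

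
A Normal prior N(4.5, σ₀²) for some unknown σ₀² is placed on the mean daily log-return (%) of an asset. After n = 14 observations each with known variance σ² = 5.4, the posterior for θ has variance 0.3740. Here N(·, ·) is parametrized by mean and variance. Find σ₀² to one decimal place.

σ₀² = 12.3

For the Normal–Normal model with known σ², precisions add: τ_n = τ₀ + n/σ².
So 1/σ₀² = 1/0.3740 − 14/5.4 = 2.673797 − 2.592593 = 0.081204.
Hence σ₀² = 1/0.081204 ≈ 12.3.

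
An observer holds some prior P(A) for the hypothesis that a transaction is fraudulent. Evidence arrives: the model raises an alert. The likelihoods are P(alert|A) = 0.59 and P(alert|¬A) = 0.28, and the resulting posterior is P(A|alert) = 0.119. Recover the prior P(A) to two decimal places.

Bayes' rule in odds form gives O(A|E) = O(A)·[P(E|A)/P(E|¬A)], hence O(A) = O(A|E)/LR.
Posterior odds = 0.119/(1−0.119) = 0.1351. LR = 0.59/0.28 = 2.1071.
Prior odds = 0.1351/2.1071 = 0.0641, so P(A) = 0.0641/(1+0.0641) ≈ 0.06.

P(A) = 0.06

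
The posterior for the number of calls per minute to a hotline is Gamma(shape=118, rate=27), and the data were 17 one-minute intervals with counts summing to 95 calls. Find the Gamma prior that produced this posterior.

A Gamma(α, β) prior (rate parametrization) on a Poisson rate with n observations summing to S gives posterior Gamma(α+S, β+n).
So α = 118 − 95 = 23 and β = 27 − 17 = 10.

Gamma(shape=23, rate=10)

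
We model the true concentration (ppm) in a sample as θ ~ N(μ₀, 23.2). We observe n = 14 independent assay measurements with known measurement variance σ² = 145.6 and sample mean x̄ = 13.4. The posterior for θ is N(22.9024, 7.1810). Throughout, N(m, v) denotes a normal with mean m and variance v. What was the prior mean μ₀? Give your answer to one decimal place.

With known observation variance, the Normal–Normal posterior has precision τ_n = τ₀ + n/σ² and mean μ_n = (τ₀μ₀ + (n/σ²)x̄)/τ_n.
Here τ₀ = 1/23.2 = 0.043103 and τ_data = 14/145.6 = 0.096154, so τ_n = 0.139257.
Rearranging for μ₀: μ₀ = (μ_n·τ_n − τ_data·x̄)/τ₀ = (22.9024·0.139257 − 0.096154·13.4) / 0.043103 = 1.900856/0.043103 ≈ 44.1.

μ₀ = 44.1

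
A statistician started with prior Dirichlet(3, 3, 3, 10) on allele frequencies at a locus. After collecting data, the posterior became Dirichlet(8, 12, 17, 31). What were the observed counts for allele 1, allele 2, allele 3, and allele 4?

For a Dirichlet(α) prior with multinomial counts c, the posterior is Dirichlet(α + c) componentwise.
Counts are posterior − prior componentwise: 8−3=5, 12−3=9, 17−3=14, 31−10=21.

counts (5, 9, 14, 21)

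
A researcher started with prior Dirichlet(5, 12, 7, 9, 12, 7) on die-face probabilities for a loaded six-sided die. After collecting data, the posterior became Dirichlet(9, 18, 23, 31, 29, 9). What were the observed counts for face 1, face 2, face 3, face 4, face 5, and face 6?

counts (4, 6, 16, 22, 17, 2)

For a Dirichlet(α) prior with multinomial counts c, the posterior is Dirichlet(α + c) componentwise.
Counts are posterior − prior componentwise: 9−5=4, 18−12=6, 23−7=16, 31−9=22, 29−12=17, 9−7=2.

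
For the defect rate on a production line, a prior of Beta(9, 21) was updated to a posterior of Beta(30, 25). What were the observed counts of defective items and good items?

21 defective items and 4 good items

A Beta(a, b) prior with s successes and f failures in binomial data gives a Beta(a+s, b+f) posterior.
Match parameters: s=30−9=21, f=25−21=4.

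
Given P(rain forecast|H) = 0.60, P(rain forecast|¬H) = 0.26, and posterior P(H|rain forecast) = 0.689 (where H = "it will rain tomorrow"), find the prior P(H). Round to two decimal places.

In odds form, posterior odds = prior odds × likelihood ratio, so prior odds = posterior odds ÷ LR.
Posterior odds = 0.689/(1−0.689) = 2.2154. LR = 0.60/0.26 = 2.3077.
Prior odds = 2.2154/2.3077 = 0.9600, so P(H) = 0.9600/(1+0.9600) ≈ 0.49.

P(H) = 0.49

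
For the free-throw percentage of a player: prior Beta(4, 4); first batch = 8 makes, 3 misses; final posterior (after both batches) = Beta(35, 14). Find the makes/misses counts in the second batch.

23 makes and 7 misses

Because Beta–binomial updating is additive in the counts, the combined data contributed (α_post−α_prior, β_post−β_prior) successes and failures.
Total across both batches: 35−4=31 makes, 14−4=10 misses.
Subtract the first batch: 31−8=23 makes and 10−3=7 misses.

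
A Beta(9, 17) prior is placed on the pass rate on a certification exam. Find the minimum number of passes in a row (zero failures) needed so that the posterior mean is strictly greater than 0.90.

After k passes and 0 failures the posterior is Beta(9+k, 17), with mean (9+k)/(9+17+k).
Set (9+k)/(26+k) > 0.90 and solve: k > (0.90·26 − 9)/(1 − 0.90) = 144.000.
The smallest integer exceeding 144.000 is 145.

k = 145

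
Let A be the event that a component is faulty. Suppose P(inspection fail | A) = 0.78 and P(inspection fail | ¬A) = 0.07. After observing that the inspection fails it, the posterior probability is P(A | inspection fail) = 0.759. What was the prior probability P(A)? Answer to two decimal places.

P(A) = 0.22

Bayes' rule in odds form gives O(A|E) = O(A)·[P(E|A)/P(E|¬A)], hence O(A) = O(A|E)/LR.
Posterior odds = 0.759/(1−0.759) = 3.1494. LR = 0.78/0.07 = 11.1429.
Prior odds = 3.1494/11.1429 = 0.2826, so P(A) = 0.2826/(1+0.2826) ≈ 0.22.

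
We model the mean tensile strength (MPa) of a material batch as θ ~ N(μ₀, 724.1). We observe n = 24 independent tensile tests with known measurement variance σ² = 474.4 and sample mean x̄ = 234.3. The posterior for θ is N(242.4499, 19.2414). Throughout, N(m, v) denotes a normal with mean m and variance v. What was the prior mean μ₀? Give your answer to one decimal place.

μ₀ = 541.0

The posterior mean is a precision-weighted average: μ_n = (τ₀μ₀ + τ_data·x̄)/(τ₀+τ_data), with τ₀=1/σ₀² and τ_data=n/σ².
Here τ₀ = 1/724.1 = 0.001381 and τ_data = 24/474.4 = 0.050590, so τ_n = 0.051971.
Rearranging for μ₀: μ₀ = (μ_n·τ_n − τ_data·x̄)/τ₀ = (242.4499·0.051971 − 0.050590·234.3) / 0.001381 = 0.747127/0.001381 ≈ 541.0.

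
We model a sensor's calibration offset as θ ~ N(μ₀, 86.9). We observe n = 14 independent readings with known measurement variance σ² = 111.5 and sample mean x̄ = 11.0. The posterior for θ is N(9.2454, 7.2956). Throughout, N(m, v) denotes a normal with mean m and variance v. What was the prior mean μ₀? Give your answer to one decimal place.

The posterior mean is a precision-weighted average: μ_n = (τ₀μ₀ + τ_data·x̄)/(τ₀+τ_data), with τ₀=1/σ₀² and τ_data=n/σ².
Here τ₀ = 1/86.9 = 0.011507 and τ_data = 14/111.5 = 0.125561, so τ_n = 0.137068.
Rearranging for μ₀: μ₀ = (μ_n·τ_n − τ_data·x̄)/τ₀ = (9.2454·0.137068 − 0.125561·11.0) / 0.011507 = -0.113923/0.011507 ≈ -9.9.

μ₀ = -9.9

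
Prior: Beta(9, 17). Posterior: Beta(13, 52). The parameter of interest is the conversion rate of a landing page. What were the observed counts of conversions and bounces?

A Beta(a, b) prior with s successes and f failures in binomial data gives a Beta(a+s, b+f) posterior.
So s = 13 − 9 = 4 and f = 52 − 17 = 35.

4 conversions and 35 bounces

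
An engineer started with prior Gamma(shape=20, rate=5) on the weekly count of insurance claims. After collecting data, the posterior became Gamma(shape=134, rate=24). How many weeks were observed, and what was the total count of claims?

n = 19 weeks with total 114 claims

A Gamma(α, β) prior (rate parametrization) on a Poisson rate with n observations summing to S gives posterior Gamma(α+S, β+n).
Matching: Σxᵢ = 134 − 20 = 114 and n = 24 − 5 = 19.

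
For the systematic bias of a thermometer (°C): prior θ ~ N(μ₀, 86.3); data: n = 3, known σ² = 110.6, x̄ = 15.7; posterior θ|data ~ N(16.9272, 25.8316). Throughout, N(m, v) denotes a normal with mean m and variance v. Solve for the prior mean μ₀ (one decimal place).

With known observation variance, the Normal–Normal posterior has precision τ_n = τ₀ + n/σ² and mean μ_n = (τ₀μ₀ + (n/σ²)x̄)/τ_n.
Here τ₀ = 1/86.3 = 0.011587 and τ_data = 3/110.6 = 0.027125, so τ_n = 0.038712.
Rearranging for μ₀: μ₀ = (μ_n·τ_n − τ_data·x̄)/τ₀ = (16.9272·0.038712 − 0.027125·15.7) / 0.011587 = 0.229423/0.011587 ≈ 19.8.

μ₀ = 19.8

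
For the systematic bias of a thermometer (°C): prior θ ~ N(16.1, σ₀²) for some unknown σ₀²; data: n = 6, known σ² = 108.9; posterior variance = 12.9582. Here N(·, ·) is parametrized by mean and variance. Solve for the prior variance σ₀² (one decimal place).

For the Normal–Normal model with known σ², precisions add: τ_n = τ₀ + n/σ².
So 1/σ₀² = 1/12.9582 − 6/108.9 = 0.077171 − 0.055096 = 0.022075.
Hence σ₀² = 1/0.022075 ≈ 45.3.

σ₀² = 45.3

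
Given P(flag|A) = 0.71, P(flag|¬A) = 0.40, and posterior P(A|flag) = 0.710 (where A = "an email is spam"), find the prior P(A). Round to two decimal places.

P(A) = 0.58

Bayes' rule in odds form gives O(A|E) = O(A)·[P(E|A)/P(E|¬A)], hence O(A) = O(A|E)/LR.
Posterior odds = 0.710/(1−0.710) = 2.4483. LR = 0.71/0.40 = 1.7750.
Prior odds = 2.4483/1.7750 = 1.3793, so P(A) = 1.3793/(1+1.3793) ≈ 0.58.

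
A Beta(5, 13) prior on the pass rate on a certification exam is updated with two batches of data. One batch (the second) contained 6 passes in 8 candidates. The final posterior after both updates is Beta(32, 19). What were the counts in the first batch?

Because Beta–binomial updating is additive in the counts, the combined data contributed (α_post−α_prior, β_post−β_prior) successes and failures.
Total across both batches: 32−5=27 passes, 19−13=6 failures.
Subtract the second batch: 27−6=21 passes and 6−2=4 failures.

21 passes and 4 failures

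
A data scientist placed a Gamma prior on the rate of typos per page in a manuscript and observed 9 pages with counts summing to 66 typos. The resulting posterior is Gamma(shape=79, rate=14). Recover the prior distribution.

Gamma(shape=13, rate=5)

Gamma–Poisson conjugacy: posterior shape = α + Σxᵢ, posterior rate = β + n.
So α = 79 − 66 = 13 and β = 14 − 9 = 5.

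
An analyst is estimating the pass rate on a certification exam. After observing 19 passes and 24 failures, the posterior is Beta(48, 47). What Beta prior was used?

Beta(29, 23)

Under Beta–binomial conjugacy the posterior parameters are (α+s, β+f).
Subtract the data counts: 48−19=29, 47−24=23.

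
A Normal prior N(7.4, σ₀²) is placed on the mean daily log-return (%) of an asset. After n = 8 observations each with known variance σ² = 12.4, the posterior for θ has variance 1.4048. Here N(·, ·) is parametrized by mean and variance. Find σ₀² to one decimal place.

Posterior precision equals prior precision plus data precision: 1/σ_n² = 1/σ₀² + n/σ².
So 1/σ₀² = 1/1.4048 − 8/12.4 = 0.711845 − 0.645161 = 0.066684.
Hence σ₀² = 1/0.066684 ≈ 15.0.

σ₀² = 15.0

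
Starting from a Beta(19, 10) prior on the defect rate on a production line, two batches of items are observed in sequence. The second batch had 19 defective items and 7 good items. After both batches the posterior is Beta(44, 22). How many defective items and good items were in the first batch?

Sequential conjugate updates are equivalent to a single update on the pooled data, so total successes = posterior α − prior α and total failures = posterior β − prior β.
Total across both batches: 44−19=25 defective items, 22−10=12 good items.
Subtract the second batch: 25−19=6 defective items and 12−7=5 good items.

6 defective items and 5 good items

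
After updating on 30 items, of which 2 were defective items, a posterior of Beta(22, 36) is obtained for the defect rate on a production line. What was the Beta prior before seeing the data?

Beta(20, 8)

Under Beta–binomial conjugacy the posterior parameters are (a+s, b+f).
Subtract the data counts: 22−2=20, 36−28=8.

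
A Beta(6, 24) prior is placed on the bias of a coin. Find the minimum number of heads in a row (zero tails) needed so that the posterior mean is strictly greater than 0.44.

After k heads and 0 tails the posterior is Beta(6+k, 24), with mean (6+k)/(6+24+k).
Set (6+k)/(30+k) > 0.44 and solve: k > (0.44·30 − 6)/(1 − 0.44) = 12.857.
The smallest integer exceeding 12.857 is 13, and checking k=13: (19)/(43) = 0.4419 > 0.44.

k = 13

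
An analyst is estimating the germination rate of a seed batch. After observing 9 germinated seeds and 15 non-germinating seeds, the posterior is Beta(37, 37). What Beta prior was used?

Beta(28, 22)

A Beta(a, b) prior with s successes and f failures in binomial data gives a Beta(a+s, b+f) posterior.
So a = 37 − 9 = 28 and b = 37 − 15 = 22.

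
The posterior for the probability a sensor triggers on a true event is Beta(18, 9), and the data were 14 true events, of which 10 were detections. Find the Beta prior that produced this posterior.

Beta(8, 5)

Under Beta–binomial conjugacy the posterior parameters are (α+s, β+f).
So α = 18 − 10 = 8 and β = 9 − 4 = 5.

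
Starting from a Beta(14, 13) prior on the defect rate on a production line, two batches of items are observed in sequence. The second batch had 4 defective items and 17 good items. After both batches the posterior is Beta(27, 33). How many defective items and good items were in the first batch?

Because Beta–binomial updating is additive in the counts, the combined data contributed (α_post−α_prior, β_post−β_prior) successes and failures.
Total across both batches: 27−14=13 defective items, 33−13=20 good items.
Subtract the second batch: 13−4=9 defective items and 20−17=3 good items.

9 defective items and 3 good items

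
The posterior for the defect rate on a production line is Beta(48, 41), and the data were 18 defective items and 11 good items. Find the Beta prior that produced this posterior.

Beta is conjugate to the binomial likelihood: posterior = Beta(a+s, b+f).
So a = 48 − 18 = 30 and b = 41 − 11 = 30.

Beta(30, 30)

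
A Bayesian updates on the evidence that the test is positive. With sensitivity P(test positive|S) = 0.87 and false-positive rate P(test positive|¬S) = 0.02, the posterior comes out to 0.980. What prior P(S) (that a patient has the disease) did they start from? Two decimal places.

P(S) = 0.53

In odds form, posterior odds = prior odds × likelihood ratio, so prior odds = posterior odds ÷ LR.
Posterior odds = 0.980/(1−0.980) = 49.0000. LR = 0.87/0.02 = 43.5000.
Prior odds = 49.0000/43.5000 = 1.1264, so P(S) = 1.1264/(1+1.1264) ≈ 0.53.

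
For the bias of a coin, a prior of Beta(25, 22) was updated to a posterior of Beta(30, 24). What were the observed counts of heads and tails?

A Beta(a, b) prior with s successes and f failures in binomial data gives a Beta(a+s, b+f) posterior.
So s = 30 − 25 = 5 and f = 24 − 22 = 2.

5 heads and 2 tails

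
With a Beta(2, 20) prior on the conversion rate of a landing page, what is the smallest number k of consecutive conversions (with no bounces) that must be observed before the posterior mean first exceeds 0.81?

After k conversions and 0 bounces the posterior is Beta(2+k, 20), with mean (2+k)/(2+20+k).
Set (2+k)/(22+k) > 0.81 and solve: k > (0.81·22 − 2)/(1 − 0.81) = 83.263.
The smallest integer exceeding 83.263 is 84, and checking k=84: (86)/(106) = 0.8113 > 0.81.

k = 84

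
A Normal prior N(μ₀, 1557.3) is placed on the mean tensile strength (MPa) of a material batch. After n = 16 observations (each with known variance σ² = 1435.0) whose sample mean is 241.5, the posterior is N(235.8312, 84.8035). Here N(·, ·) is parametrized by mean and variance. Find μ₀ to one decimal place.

With known observation variance, the Normal–Normal posterior has precision τ_n = τ₀ + n/σ² and mean μ_n = (τ₀μ₀ + (n/σ²)x̄)/τ_n.
Here τ₀ = 1/1557.3 = 0.000642 and τ_data = 16/1435.0 = 0.011150, so τ_n = 0.011792.
Rearranging for μ₀: μ₀ = (μ_n·τ_n − τ_data·x̄)/τ₀ = (235.8312·0.011792 − 0.011150·241.5) / 0.000642 = 0.088197/0.000642 ≈ 137.4.

μ₀ = 137.4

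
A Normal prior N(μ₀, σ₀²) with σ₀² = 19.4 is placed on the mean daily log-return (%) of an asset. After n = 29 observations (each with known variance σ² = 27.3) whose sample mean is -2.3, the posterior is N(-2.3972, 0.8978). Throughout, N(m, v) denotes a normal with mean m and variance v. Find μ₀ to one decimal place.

μ₀ = -4.4

The posterior mean is a precision-weighted average: μ_n = (τ₀μ₀ + τ_data·x̄)/(τ₀+τ_data), with τ₀=1/σ₀² and τ_data=n/σ².
Here τ₀ = 1/19.4 = 0.051546 and τ_data = 29/27.3 = 1.062271, so τ_n = 1.113817.
Rearranging for μ₀: μ₀ = (μ_n·τ_n − τ_data·x̄)/τ₀ = (-2.3972·1.113817 − 1.062271·-2.3) / 0.051546 = -0.226819/0.051546 ≈ -4.4.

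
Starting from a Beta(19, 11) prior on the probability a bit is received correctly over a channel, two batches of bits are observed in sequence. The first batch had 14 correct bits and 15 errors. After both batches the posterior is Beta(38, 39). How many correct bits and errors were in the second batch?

5 correct bits and 13 errors

Because Beta–binomial updating is additive in the counts, the combined data contributed (α_post−α_prior, β_post−β_prior) successes and failures.
Total across both batches: 38−19=19 correct bits, 39−11=28 errors.
Subtract the first batch: 19−14=5 correct bits and 28−15=13 errors.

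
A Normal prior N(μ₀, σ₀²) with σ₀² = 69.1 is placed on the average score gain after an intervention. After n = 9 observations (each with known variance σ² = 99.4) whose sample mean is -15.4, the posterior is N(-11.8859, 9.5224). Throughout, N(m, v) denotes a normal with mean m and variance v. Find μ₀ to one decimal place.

μ₀ = 10.1

The posterior mean is a precision-weighted average: μ_n = (τ₀μ₀ + τ_data·x̄)/(τ₀+τ_data), with τ₀=1/σ₀² and τ_data=n/σ².
Here τ₀ = 1/69.1 = 0.014472 and τ_data = 9/99.4 = 0.090543, so τ_n = 0.105015.
Rearranging for μ₀: μ₀ = (μ_n·τ_n − τ_data·x̄)/τ₀ = (-11.8859·0.105015 − 0.090543·-15.4) / 0.014472 = 0.146164/0.014472 ≈ 10.1.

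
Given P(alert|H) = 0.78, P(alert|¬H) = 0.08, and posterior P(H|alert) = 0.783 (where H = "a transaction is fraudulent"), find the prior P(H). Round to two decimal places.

In odds form, posterior odds = prior odds × likelihood ratio, so prior odds = posterior odds ÷ LR.
Posterior odds = 0.783/(1−0.783) = 3.6083. LR = 0.78/0.08 = 9.7500.
Prior odds = 3.6083/9.7500 = 0.3701, so P(H) = 0.3701/(1+0.3701) ≈ 0.27.

P(H) = 0.27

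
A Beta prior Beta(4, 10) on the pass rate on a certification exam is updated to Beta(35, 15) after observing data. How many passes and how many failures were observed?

A Beta(a, b) prior with s successes and f failures in binomial data gives a Beta(a+s, b+f) posterior.
Match parameters: s=35−4=31, f=15−10=5.

31 passes and 5 failures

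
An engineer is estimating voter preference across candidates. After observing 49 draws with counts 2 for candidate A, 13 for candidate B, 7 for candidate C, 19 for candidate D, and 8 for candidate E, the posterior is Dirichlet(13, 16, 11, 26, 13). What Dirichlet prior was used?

Dirichlet(11, 3, 4, 7, 5)

For a Dirichlet(α) prior with multinomial counts c, the posterior is Dirichlet(α + c) componentwise.
Subtract each count from the matching posterior parameter: 13−2=11, 16−13=3, 11−7=4, 26−19=7, 13−8=5.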